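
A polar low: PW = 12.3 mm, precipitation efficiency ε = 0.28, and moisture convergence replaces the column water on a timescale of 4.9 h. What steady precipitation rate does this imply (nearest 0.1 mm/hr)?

R ≈ 0.7 mm/hr

Each overturning extracts ε × PW = 0.28 × 12.3 = 3.444 mm.
Rate = ε·PW / τ = 3.444 / 4.9 h = 0.7 mm/hr.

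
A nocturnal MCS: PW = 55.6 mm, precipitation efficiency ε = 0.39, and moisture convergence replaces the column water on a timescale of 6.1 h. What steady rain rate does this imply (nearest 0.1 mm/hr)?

Each overturning extracts ε × PW = 0.39 × 55.6 = 21.684 mm.
Rate = ε·PW / τ = 21.684 / 6.1 h = 3.6 mm/hr.

R ≈ 3.6 mm/hr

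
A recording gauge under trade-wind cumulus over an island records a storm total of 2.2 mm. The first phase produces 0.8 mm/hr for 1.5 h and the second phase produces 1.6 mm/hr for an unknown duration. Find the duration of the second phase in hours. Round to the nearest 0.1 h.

duration ≈ 0.6 h

Known phases: 0.8 × 1.5 = 1.2 mm.
Remaining depth = 2.2 − 1.2 = 1 mm.
Duration = 1 / 1.6 = 0.6 h.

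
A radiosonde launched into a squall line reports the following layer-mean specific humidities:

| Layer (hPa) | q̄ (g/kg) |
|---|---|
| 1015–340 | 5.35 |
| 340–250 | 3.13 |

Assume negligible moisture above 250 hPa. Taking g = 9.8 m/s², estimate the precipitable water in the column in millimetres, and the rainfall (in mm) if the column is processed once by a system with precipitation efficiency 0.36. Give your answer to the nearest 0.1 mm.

PW ≈ 39.7 mm; rainfall ≈ 14.3 mm

Precipitable water is the column-integrated vapour mass per unit area: PW = (1/g) Σ q̄ Δp, with q in kg/kg and Δp in Pa (1 kg/m² of water = 1 mm).
Layer 1015–340 hPa: Δp = 675 hPa = 67500 Pa, q̄ = 0.00535 kg/kg → 0.00535 × 67500 / 9.8 = 36.85 mm
Layer 340–250 hPa: Δp = 90 hPa = 9000 Pa, q̄ = 0.00313 kg/kg → 0.00313 × 9000 / 9.8 = 2.87 mm
PW = 36.85 + 2.87 = 39.72 ≈ 39.7 mm.
Rainfall = ε × PW = 0.36 × 39.7 = 14.3 mm.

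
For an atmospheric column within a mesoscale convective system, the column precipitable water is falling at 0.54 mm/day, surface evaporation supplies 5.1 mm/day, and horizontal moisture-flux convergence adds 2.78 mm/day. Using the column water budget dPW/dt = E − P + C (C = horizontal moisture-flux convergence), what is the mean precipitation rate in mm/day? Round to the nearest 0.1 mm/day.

dPW/dt = -0.54 mm/day.
P = E + C − dPW/dt = 5.1 + (2.78) − (-0.54) = 8.4 mm/day.

P ≈ 8.4 mm/day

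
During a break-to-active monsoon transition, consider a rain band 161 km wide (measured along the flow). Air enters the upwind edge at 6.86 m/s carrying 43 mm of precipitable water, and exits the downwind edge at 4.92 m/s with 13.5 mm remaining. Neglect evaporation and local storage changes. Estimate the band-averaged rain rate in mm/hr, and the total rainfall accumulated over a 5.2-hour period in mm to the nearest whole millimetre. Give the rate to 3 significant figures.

Column moisture flux per unit crosswind length is F = V × PW.
Inflow: F_in = 6.86 × 43 = 294.98 mm·m/s
Outflow: F_out = 4.92 × 13.5 = 66.42 mm·m/s
Steady-state rate R = (F_in − F_out)/L = (294.98 − 66.42) / 161000 m = 1.420e-03 mm/s.
R = 1.420e-03 × 3600 = 5.11 mm/hr.
Over 5.2 h: total = 5.11 × 5.2 = 26.572 ≈ 27 mm.

R ≈ 5.11 mm/hr; total ≈ 27 mm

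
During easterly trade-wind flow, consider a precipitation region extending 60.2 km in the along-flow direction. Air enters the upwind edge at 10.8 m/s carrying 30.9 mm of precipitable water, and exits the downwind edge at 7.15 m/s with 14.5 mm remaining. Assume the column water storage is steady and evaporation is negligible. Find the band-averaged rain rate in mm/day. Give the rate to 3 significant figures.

Column moisture flux per unit crosswind length is F = V × PW.
Inflow: F_in = 10.8 × 30.9 = 333.72 mm·m/s
Outflow: F_out = 7.15 × 14.5 = 103.675 mm·m/s
Steady-state rate R = (F_in − F_out)/L = (333.72 − 103.675) / 60200 m = 3.821e-03 mm/s.
R = 3.821e-03 × 3600 × 24 = 330 mm/day.

R ≈ 330 mm/day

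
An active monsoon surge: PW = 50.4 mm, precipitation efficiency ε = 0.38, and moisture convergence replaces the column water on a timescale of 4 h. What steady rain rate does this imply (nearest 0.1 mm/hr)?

R ≈ 4.8 mm/hr

Each overturning extracts ε × PW = 0.38 × 50.4 = 19.152 mm.
Rate = ε·PW / τ = 19.152 / 4 h = 4.8 mm/hr.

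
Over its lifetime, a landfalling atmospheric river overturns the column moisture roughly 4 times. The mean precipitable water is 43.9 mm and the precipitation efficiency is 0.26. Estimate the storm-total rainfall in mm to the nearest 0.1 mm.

Each cycle deposits ε × PW = 0.26 × 43.9 = 11.414 mm.
Over 4 cycles: 4 × 11.414 = 45.7 mm.

rainfall ≈ 45.7 mm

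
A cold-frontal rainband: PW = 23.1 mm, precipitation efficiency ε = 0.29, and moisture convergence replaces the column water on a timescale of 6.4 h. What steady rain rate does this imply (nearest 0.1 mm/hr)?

Each overturning extracts ε × PW = 0.29 × 23.1 = 6.699 mm.
Rate = ε·PW / τ = 6.699 / 6.4 h = 1.0 mm/hr.

R ≈ 1.0 mm/hr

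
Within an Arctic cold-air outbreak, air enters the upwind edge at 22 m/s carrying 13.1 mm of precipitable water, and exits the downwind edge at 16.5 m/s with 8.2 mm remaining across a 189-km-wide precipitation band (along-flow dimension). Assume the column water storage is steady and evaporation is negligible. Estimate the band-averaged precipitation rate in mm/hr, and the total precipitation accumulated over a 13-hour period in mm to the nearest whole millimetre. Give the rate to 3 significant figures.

Column moisture flux per unit crosswind length is F = V × PW.
Inflow: F_in = 22 × 13.1 = 288.2 mm·m/s
Outflow: F_out = 16.5 × 8.2 = 135.3 mm·m/s
Steady-state rate R = (F_in − F_out)/L = (288.2 − 135.3) / 189000 m = 8.090e-04 mm/s.
R = 8.090e-04 × 3600 = 2.91 mm/hr.
Over 13 h: total = 2.91 × 13 = 37.83 ≈ 38 mm.

R ≈ 2.91 mm/hr; total ≈ 38 mm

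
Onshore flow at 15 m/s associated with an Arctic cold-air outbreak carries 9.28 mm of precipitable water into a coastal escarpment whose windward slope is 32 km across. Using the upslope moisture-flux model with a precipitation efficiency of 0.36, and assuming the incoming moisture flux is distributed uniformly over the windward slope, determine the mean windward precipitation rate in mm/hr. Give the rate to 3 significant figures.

Incoming column moisture flux per unit ridge length: F = V × PW = 15 × 9.28 = 139.2 mm·m/s.
Spread over the 32 km slope with efficiency ε = 0.36: R = ε·F/W = 0.36 × 139.2 / 32000 m = 1.566e-03 mm/s.
R = 1.566e-03 × 3600 = 5.64 mm/hr.

R ≈ 5.64 mm/hr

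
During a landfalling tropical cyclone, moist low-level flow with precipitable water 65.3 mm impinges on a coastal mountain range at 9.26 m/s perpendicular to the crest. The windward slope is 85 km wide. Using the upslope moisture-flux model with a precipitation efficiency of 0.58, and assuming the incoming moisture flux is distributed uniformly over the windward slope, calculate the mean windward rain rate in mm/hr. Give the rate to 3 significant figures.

R ≈ 14.9 mm/hr

Incoming column moisture flux per unit ridge length: F = V × PW = 9.26 × 65.3 = 604.678 mm·m/s.
Spread over the 85 km slope with efficiency ε = 0.58: R = ε·F/W = 0.58 × 604.678 / 85000 m = 4.126e-03 mm/s.
R = 4.126e-03 × 3600 = 14.9 mm/hr.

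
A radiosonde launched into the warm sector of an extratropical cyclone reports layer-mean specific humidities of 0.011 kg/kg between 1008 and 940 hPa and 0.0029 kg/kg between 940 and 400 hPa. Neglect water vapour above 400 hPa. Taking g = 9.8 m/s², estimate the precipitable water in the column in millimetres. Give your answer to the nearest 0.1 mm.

Precipitable water is the column-integrated vapour mass per unit area: PW = (1/g) Σ q̄ Δp, with q in kg/kg and Δp in Pa (1 kg/m² of water = 1 mm).
Layer 1008–940 hPa: Δp = 68 hPa = 6800 Pa, q̄ = 0.011 kg/kg → 0.011 × 6800 / 9.8 = 7.63 mm
Layer 940–400 hPa: Δp = 540 hPa = 54000 Pa, q̄ = 0.0029 kg/kg → 0.0029 × 54000 / 9.8 = 15.98 mm
PW = 7.63 + 15.98 = 23.61 ≈ 23.6 mm.

PW ≈ 23.6 mm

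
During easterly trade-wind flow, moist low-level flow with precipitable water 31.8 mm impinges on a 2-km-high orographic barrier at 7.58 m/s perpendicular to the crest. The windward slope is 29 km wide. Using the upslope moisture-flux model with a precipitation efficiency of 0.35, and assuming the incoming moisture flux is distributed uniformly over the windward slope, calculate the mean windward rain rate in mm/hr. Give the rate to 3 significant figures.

Incoming column moisture flux per unit ridge length: F = V × PW = 7.58 × 31.8 = 241.044 mm·m/s.
Spread over the 29 km slope with efficiency ε = 0.35: R = ε·F/W = 0.35 × 241.044 / 29000 m = 2.909e-03 mm/s.
R = 2.909e-03 × 3600 = 10.5 mm/hr.

R ≈ 10.5 mm/hr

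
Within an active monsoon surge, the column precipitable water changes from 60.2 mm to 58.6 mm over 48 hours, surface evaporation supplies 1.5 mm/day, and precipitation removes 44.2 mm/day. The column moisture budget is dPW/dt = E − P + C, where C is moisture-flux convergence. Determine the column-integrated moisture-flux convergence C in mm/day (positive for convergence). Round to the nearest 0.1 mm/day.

dPW/dt = (58.6 − 60.2) mm / (48/24 day) = -0.800 mm/day.
C = dPW/dt − E + P = (-0.800) − 1.5 + 44.2 = 41.9 mm/day.

C ≈ 41.9 mm/day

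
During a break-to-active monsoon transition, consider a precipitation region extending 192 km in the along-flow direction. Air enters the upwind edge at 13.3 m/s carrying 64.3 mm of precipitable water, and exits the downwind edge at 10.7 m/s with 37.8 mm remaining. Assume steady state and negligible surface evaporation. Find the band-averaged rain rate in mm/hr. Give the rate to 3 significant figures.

R ≈ 8.45 mm/hr

Column moisture flux per unit crosswind length is F = V × PW.
Inflow: F_in = 13.3 × 64.3 = 855.19 mm·m/s
Outflow: F_out = 10.7 × 37.8 = 404.46 mm·m/s
Steady-state rate R = (F_in − F_out)/L = (855.19 − 404.46) / 192000 m = 2.348e-03 mm/s.
R = 2.348e-03 × 3600 = 8.45 mm/hr.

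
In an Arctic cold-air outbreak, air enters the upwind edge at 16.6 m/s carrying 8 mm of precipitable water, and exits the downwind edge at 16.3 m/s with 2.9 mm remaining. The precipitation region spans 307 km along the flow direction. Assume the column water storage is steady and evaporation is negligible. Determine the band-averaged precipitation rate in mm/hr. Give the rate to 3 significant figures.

Column moisture flux per unit crosswind length is F = V × PW.
Inflow: F_in = 16.6 × 8 = 132.8 mm·m/s
Outflow: F_out = 16.3 × 2.9 = 47.27 mm·m/s
Steady-state rate R = (F_in − F_out)/L = (132.8 − 47.27) / 307000 m = 2.786e-04 mm/s.
R = 2.786e-04 × 3600 = 1.00 mm/hr.

R ≈ 1.00 mm/hr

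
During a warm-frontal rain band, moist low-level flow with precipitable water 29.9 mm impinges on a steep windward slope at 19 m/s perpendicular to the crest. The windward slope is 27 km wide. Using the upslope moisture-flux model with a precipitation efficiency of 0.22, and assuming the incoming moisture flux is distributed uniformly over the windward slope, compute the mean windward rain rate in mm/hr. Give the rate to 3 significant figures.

R ≈ 16.7 mm/hr

Incoming column moisture flux per unit ridge length: F = V × PW = 19 × 29.9 = 568.1 mm·m/s.
Spread over the 27 km slope with efficiency ε = 0.22: R = ε·F/W = 0.22 × 568.1 / 27000 m = 4.629e-03 mm/s.
R = 4.629e-03 × 3600 = 16.7 mm/hr.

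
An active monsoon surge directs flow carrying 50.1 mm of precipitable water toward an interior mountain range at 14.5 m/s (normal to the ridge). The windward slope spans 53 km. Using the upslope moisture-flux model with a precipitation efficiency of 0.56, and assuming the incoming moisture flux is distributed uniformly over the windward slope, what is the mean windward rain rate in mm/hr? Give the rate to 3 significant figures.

R ≈ 27.6 mm/hr

Incoming column moisture flux per unit ridge length: F = V × PW = 14.5 × 50.1 = 726.45 mm·m/s.
Spread over the 53 km slope with efficiency ε = 0.56: R = ε·F/W = 0.56 × 726.45 / 53000 m = 7.676e-03 mm/s.
R = 7.676e-03 × 3600 = 27.6 mm/hr.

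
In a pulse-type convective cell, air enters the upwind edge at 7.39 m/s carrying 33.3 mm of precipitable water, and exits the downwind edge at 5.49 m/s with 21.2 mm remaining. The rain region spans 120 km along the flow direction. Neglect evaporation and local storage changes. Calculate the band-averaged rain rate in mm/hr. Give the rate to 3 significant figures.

R ≈ 3.89 mm/hr

Column moisture flux per unit crosswind length is F = V × PW.
Inflow: F_in = 7.39 × 33.3 = 246.087 mm·m/s
Outflow: F_out = 5.49 × 21.2 = 116.388 mm·m/s
Steady-state rate R = (F_in − F_out)/L = (246.087 − 116.388) / 120000 m = 1.081e-03 mm/s.
R = 1.081e-03 × 3600 = 3.89 mm/hr.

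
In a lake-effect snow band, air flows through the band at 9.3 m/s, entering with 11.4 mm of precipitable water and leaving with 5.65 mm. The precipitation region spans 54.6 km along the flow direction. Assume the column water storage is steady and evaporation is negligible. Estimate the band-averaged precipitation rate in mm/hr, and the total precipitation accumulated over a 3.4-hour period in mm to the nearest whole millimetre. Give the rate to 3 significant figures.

Column moisture flux per unit crosswind length is F = V × PW.
Inflow: F_in = 9.3 × 11.4 = 106.02 mm·m/s
Outflow: F_out = 9.3 × 5.65 = 52.545 mm·m/s
Steady-state rate R = (F_in − F_out)/L = (106.02 − 52.545) / 54600 m = 9.794e-04 mm/s.
R = 9.794e-04 × 3600 = 3.53 mm/hr.
Over 3.4 h: total = 3.53 × 3.4 = 12.002 ≈ 12 mm.

R ≈ 3.53 mm/hr; total ≈ 12 mm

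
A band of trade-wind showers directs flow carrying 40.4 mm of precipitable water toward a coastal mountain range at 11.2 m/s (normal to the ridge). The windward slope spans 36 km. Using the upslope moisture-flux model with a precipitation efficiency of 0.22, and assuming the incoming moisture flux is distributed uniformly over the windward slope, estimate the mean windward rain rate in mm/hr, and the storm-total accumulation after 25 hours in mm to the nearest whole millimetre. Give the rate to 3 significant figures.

Incoming column moisture flux per unit ridge length: F = V × PW = 11.2 × 40.4 = 452.48 mm·m/s.
Spread over the 36 km slope with efficiency ε = 0.22: R = ε·F/W = 0.22 × 452.48 / 36000 m = 2.765e-03 mm/s.
R = 2.765e-03 × 3600 = 9.95 mm/hr.
Over 25 h: total = 9.95 × 25 = 248.75 ≈ 249 mm.

R ≈ 9.95 mm/hr; total ≈ 249 mm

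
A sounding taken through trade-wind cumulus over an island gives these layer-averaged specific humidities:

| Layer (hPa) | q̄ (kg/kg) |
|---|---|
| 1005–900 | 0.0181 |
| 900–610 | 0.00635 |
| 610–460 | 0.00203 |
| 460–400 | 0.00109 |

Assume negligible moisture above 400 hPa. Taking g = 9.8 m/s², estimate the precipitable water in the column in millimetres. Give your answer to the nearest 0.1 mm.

PW ≈ 42.0 mm

Precipitable water is the column-integrated vapour mass per unit area: PW = (1/g) Σ q̄ Δp, with q in kg/kg and Δp in Pa (1 kg/m² of water = 1 mm).
Layer 1005–900 hPa: Δp = 105 hPa = 10500 Pa, q̄ = 0.0181 kg/kg → 0.0181 × 10500 / 9.8 = 19.39 mm
Layer 900–610 hPa: Δp = 290 hPa = 29000 Pa, q̄ = 0.00635 kg/kg → 0.00635 × 29000 / 9.8 = 18.79 mm
Layer 610–460 hPa: Δp = 150 hPa = 15000 Pa, q̄ = 0.00203 kg/kg → 0.00203 × 15000 / 9.8 = 3.11 mm
Layer 460–400 hPa: Δp = 60 hPa = 6000 Pa, q̄ = 0.00109 kg/kg → 0.00109 × 6000 / 9.8 = 0.67 mm
PW = 19.39 + 18.79 + 3.11 + 0.67 = 41.96 ≈ 42.0 mm.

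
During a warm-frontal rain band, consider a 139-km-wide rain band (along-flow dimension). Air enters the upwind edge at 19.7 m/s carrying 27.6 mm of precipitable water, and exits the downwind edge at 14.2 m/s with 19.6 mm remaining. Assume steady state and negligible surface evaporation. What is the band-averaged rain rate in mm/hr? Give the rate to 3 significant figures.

Column moisture flux per unit crosswind length is F = V × PW.
Inflow: F_in = 19.7 × 27.6 = 543.72 mm·m/s
Outflow: F_out = 14.2 × 19.6 = 278.32 mm·m/s
Steady-state rate R = (F_in − F_out)/L = (543.72 − 278.32) / 139000 m = 1.909e-03 mm/s.
R = 1.909e-03 × 3600 = 6.87 mm/hr.

R ≈ 6.87 mm/hr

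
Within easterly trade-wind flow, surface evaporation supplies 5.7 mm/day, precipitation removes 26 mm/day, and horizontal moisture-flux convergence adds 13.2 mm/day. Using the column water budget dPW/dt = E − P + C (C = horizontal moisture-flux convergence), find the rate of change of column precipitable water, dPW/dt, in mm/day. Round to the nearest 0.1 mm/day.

dPW/dt = E − P + C = 5.7 − 26 + (13.2) = -7.1 mm/day.

dPW/dt ≈ -7.1 mm/day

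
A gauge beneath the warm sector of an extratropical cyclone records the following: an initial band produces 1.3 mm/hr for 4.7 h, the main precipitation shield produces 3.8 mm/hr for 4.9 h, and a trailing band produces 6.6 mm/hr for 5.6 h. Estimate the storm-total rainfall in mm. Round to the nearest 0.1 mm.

Total = Σ Rᵢ Δtᵢ = 1.3 × 4.7 + 3.8 × 4.9 + 6.6 × 5.6
      = 6.11 + 18.62 + 36.96 = 61.7 mm.

total ≈ 61.7 mm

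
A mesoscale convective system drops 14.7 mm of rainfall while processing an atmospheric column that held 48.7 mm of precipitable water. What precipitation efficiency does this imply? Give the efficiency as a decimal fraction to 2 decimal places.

ε ≈ 0.30

ε = rainfall / PW = 14.7 / 48.7 = 0.30.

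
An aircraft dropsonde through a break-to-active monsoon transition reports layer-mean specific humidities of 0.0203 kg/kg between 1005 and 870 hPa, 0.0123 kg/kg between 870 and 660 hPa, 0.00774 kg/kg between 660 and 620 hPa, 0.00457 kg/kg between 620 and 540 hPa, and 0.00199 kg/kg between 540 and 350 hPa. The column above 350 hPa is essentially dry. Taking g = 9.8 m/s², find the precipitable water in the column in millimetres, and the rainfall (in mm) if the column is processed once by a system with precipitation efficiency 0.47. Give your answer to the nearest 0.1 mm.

PW ≈ 65.1 mm; rainfall ≈ 30.6 mm

Precipitable water is the column-integrated vapour mass per unit area: PW = (1/g) Σ q̄ Δp, with q in kg/kg and Δp in Pa (1 kg/m² of water = 1 mm).
Layer 1005–870 hPa: Δp = 135 hPa = 13500 Pa, q̄ = 0.0203 kg/kg → 0.0203 × 13500 / 9.8 = 27.96 mm
Layer 870–660 hPa: Δp = 210 hPa = 21000 Pa, q̄ = 0.0123 kg/kg → 0.0123 × 21000 / 9.8 = 26.36 mm
Layer 660–620 hPa: Δp = 40 hPa = 4000 Pa, q̄ = 0.00774 kg/kg → 0.00774 × 4000 / 9.8 = 3.16 mm
Layer 620–540 hPa: Δp = 80 hPa = 8000 Pa, q̄ = 0.00457 kg/kg → 0.00457 × 8000 / 9.8 = 3.73 mm
Layer 540–350 hPa: Δp = 190 hPa = 19000 Pa, q̄ = 0.00199 kg/kg → 0.00199 × 19000 / 9.8 = 3.86 mm
PW = 27.96 + 26.36 + 3.16 + 3.73 + 3.86 = 65.07 ≈ 65.1 mm.
Rainfall = ε × PW = 0.47 × 65.1 = 30.6 mm.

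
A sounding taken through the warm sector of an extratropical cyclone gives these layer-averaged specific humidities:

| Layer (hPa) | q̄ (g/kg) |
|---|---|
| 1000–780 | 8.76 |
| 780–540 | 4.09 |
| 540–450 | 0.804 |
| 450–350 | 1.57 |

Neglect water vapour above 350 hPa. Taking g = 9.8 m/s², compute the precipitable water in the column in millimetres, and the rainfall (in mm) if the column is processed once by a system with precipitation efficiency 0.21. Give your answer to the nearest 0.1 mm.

PW ≈ 32.0 mm; rainfall ≈ 6.7 mm

Precipitable water is the column-integrated vapour mass per unit area: PW = (1/g) Σ q̄ Δp, with q in kg/kg and Δp in Pa (1 kg/m² of water = 1 mm).
Layer 1000–780 hPa: Δp = 220 hPa = 22000 Pa, q̄ = 0.00876 kg/kg → 0.00876 × 22000 / 9.8 = 19.67 mm
Layer 780–540 hPa: Δp = 240 hPa = 24000 Pa, q̄ = 0.00409 kg/kg → 0.00409 × 24000 / 9.8 = 10.02 mm
Layer 540–450 hPa: Δp = 90 hPa = 9000 Pa, q̄ = 0.000804 kg/kg → 0.000804 × 9000 / 9.8 = 0.74 mm
Layer 450–350 hPa: Δp = 100 hPa = 10000 Pa, q̄ = 0.00157 kg/kg → 0.00157 × 10000 / 9.8 = 1.60 mm
PW = 19.67 + 10.02 + 0.74 + 1.60 = 32.03 ≈ 32.0 mm.
Rainfall = ε × PW = 0.21 × 32.0 = 6.7 mm.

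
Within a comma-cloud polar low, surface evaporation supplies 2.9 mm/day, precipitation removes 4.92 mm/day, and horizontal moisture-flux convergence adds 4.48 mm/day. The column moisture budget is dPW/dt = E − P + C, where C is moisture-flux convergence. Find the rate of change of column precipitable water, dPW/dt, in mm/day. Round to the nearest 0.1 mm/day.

dPW/dt = E − P + C = 2.9 − 4.92 + (4.48) = 2.5 mm/day.

dPW/dt ≈ 2.5 mm/day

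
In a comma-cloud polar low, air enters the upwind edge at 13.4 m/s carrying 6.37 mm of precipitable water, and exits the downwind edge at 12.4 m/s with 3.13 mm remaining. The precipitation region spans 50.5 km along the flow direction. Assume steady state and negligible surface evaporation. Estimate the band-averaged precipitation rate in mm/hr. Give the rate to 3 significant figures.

Column moisture flux per unit crosswind length is F = V × PW.
Inflow: F_in = 13.4 × 6.37 = 85.358 mm·m/s
Outflow: F_out = 12.4 × 3.13 = 38.812 mm·m/s
Steady-state rate R = (F_in − F_out)/L = (85.358 − 38.812) / 50500 m = 9.217e-04 mm/s.
R = 9.217e-04 × 3600 = 3.32 mm/hr.

R ≈ 3.32 mm/hr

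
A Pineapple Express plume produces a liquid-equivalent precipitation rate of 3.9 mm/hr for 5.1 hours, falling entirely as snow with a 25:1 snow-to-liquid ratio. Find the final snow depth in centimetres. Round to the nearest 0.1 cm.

snow depth ≈ 49.7 cm

Liquid-equivalent depth = 3.9 × 5.1 = 19.89 mm.
Snow depth = 19.89 mm × 25 = 497.25 mm = 49.7 cm.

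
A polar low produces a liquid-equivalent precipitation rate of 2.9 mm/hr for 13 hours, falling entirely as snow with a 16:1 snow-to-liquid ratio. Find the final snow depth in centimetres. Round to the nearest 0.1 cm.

snow depth ≈ 60.3 cm

Liquid-equivalent depth = 2.9 × 13 = 37.7 mm.
Snow depth = 37.7 mm × 16 = 603.2 mm = 60.3 cm.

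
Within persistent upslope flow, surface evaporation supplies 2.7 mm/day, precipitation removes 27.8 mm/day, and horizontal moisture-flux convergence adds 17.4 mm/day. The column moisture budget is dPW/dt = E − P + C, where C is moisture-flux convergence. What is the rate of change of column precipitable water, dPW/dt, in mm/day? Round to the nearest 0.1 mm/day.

dPW/dt = E − P + C = 2.7 − 27.8 + (17.4) = -7.7 mm/day.

dPW/dt ≈ -7.7 mm/day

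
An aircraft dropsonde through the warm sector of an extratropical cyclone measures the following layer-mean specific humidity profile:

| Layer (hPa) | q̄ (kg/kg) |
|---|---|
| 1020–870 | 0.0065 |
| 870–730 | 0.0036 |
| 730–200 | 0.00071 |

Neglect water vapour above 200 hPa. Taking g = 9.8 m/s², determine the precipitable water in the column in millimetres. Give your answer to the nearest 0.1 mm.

Precipitable water is the column-integrated vapour mass per unit area: PW = (1/g) Σ q̄ Δp, with q in kg/kg and Δp in Pa (1 kg/m² of water = 1 mm).
Layer 1020–870 hPa: Δp = 150 hPa = 15000 Pa, q̄ = 0.0065 kg/kg → 0.0065 × 15000 / 9.8 = 9.95 mm
Layer 870–730 hPa: Δp = 140 hPa = 14000 Pa, q̄ = 0.0036 kg/kg → 0.0036 × 14000 / 9.8 = 5.14 mm
Layer 730–200 hPa: Δp = 530 hPa = 53000 Pa, q̄ = 0.00071 kg/kg → 0.00071 × 53000 / 9.8 = 3.84 mm
PW = 9.95 + 5.14 + 3.84 = 18.93 ≈ 18.9 mm.

PW ≈ 18.9 mm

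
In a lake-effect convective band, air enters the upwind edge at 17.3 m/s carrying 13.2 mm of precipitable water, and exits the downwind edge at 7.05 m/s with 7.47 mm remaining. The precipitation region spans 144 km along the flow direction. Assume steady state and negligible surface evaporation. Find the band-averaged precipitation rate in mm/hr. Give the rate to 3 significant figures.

R ≈ 4.39 mm/hr

Column moisture flux per unit crosswind length is F = V × PW.
Inflow: F_in = 17.3 × 13.2 = 228.36 mm·m/s
Outflow: F_out = 7.05 × 7.47 = 52.6635 mm·m/s
Steady-state rate R = (F_in − F_out)/L = (228.36 − 52.6635) / 144000 m = 1.220e-03 mm/s.
R = 1.220e-03 × 3600 = 4.39 mm/hr.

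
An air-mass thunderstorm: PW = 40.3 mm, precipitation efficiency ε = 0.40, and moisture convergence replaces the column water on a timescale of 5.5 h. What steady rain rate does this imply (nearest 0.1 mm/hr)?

Each overturning extracts ε × PW = 0.40 × 40.3 = 16.12 mm.
Rate = ε·PW / τ = 16.12 / 5.5 h = 2.9 mm/hr.

R ≈ 2.9 mm/hr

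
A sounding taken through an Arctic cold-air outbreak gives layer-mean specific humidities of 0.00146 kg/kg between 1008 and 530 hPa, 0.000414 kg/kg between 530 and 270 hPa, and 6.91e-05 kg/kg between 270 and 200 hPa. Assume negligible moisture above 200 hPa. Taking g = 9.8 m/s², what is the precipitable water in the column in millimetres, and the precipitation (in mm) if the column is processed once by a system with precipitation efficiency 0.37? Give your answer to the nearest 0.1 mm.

Precipitable water is the column-integrated vapour mass per unit area: PW = (1/g) Σ q̄ Δp, with q in kg/kg and Δp in Pa (1 kg/m² of water = 1 mm).
Layer 1008–530 hPa: Δp = 478 hPa = 47800 Pa, q̄ = 0.00146 kg/kg → 0.00146 × 47800 / 9.8 = 7.12 mm
Layer 530–270 hPa: Δp = 260 hPa = 26000 Pa, q̄ = 0.000414 kg/kg → 0.000414 × 26000 / 9.8 = 1.10 mm
Layer 270–200 hPa: Δp = 70 hPa = 7000 Pa, q̄ = 6.91e-05 kg/kg → 6.91e-05 × 7000 / 9.8 = 0.05 mm
PW = 7.12 + 1.10 + 0.05 = 8.27 ≈ 8.3 mm.
Precipitation = ε × PW = 0.37 × 8.3 = 3.1 mm.

PW ≈ 8.3 mm; precipitation ≈ 3.1 mm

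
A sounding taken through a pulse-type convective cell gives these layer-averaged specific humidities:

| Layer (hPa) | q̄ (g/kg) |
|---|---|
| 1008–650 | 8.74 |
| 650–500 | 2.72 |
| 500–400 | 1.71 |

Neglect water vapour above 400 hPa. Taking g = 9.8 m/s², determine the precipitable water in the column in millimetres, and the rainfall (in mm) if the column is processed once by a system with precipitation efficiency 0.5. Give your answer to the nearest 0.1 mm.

PW ≈ 37.8 mm; rainfall ≈ 18.9 mm

Precipitable water is the column-integrated vapour mass per unit area: PW = (1/g) Σ q̄ Δp, with q in kg/kg and Δp in Pa (1 kg/m² of water = 1 mm).
Layer 1008–650 hPa: Δp = 358 hPa = 35800 Pa, q̄ = 0.00874 kg/kg → 0.00874 × 35800 / 9.8 = 31.93 mm
Layer 650–500 hPa: Δp = 150 hPa = 15000 Pa, q̄ = 0.00272 kg/kg → 0.00272 × 15000 / 9.8 = 4.16 mm
Layer 500–400 hPa: Δp = 100 hPa = 10000 Pa, q̄ = 0.00171 kg/kg → 0.00171 × 10000 / 9.8 = 1.74 mm
PW = 31.93 + 4.16 + 1.74 = 37.83 ≈ 37.8 mm.
Rainfall = ε × PW = 0.5 × 37.8 = 18.9 mm.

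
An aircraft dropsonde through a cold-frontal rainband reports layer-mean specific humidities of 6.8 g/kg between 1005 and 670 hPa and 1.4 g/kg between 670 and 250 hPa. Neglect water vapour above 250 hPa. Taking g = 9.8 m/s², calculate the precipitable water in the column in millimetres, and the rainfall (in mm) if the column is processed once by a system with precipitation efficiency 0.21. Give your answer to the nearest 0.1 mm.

PW ≈ 29.2 mm; rainfall ≈ 6.1 mm

Precipitable water is the column-integrated vapour mass per unit area: PW = (1/g) Σ q̄ Δp, with q in kg/kg and Δp in Pa (1 kg/m² of water = 1 mm).
Layer 1005–670 hPa: Δp = 335 hPa = 33500 Pa, q̄ = 0.0068 kg/kg → 0.0068 × 33500 / 9.8 = 23.24 mm
Layer 670–250 hPa: Δp = 420 hPa = 42000 Pa, q̄ = 0.0014 kg/kg → 0.0014 × 42000 / 9.8 = 6.00 mm
PW = 23.24 + 6.00 = 29.24 ≈ 29.2 mm.
Rainfall = ε × PW = 0.21 × 29.2 = 6.1 mm.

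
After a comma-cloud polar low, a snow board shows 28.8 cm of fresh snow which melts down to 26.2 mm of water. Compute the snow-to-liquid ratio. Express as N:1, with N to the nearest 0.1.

Ratio = snow depth / SWE = 288 mm / 26.2 mm = 11.0, i.e. 11.0:1.

ratio ≈ 11.0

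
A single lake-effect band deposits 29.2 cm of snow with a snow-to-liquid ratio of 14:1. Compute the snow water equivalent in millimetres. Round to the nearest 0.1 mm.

SWE = snow depth / ratio = 29.2 cm / 14 = 2.086 cm = 20.9 mm.

SWE ≈ 20.9 mm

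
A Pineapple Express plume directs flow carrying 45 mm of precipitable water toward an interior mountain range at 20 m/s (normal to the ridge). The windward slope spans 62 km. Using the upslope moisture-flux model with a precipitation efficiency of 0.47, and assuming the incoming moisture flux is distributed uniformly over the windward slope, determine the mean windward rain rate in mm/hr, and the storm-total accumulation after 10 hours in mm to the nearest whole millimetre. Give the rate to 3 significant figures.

Incoming column moisture flux per unit ridge length: F = V × PW = 20 × 45 = 900 mm·m/s.
Spread over the 62 km slope with efficiency ε = 0.47: R = ε·F/W = 0.47 × 900 / 62000 m = 6.823e-03 mm/s.
R = 6.823e-03 × 3600 = 24.6 mm/hr.
Over 10 h: total = 24.6 × 10 = 246 mm.

R ≈ 24.6 mm/hr; total ≈ 246 mm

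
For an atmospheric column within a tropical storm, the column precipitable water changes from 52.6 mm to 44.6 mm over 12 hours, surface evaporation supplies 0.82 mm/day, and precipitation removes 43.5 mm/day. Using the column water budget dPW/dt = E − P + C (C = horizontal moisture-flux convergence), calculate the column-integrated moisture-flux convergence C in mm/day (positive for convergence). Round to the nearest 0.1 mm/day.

C ≈ 26.7 mm/day

dPW/dt = (44.6 − 52.6) mm / (12/24 day) = -16.000 mm/day.
C = dPW/dt − E + P = (-16.000) − 0.82 + 43.5 = 26.7 mm/day.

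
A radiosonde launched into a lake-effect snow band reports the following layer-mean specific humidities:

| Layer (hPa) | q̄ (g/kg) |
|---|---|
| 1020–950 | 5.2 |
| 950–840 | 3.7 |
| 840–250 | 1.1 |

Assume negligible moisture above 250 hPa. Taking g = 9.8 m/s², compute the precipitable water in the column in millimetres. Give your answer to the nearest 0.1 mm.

Precipitable water is the column-integrated vapour mass per unit area: PW = (1/g) Σ q̄ Δp, with q in kg/kg and Δp in Pa (1 kg/m² of water = 1 mm).
Layer 1020–950 hPa: Δp = 70 hPa = 7000 Pa, q̄ = 0.0052 kg/kg → 0.0052 × 7000 / 9.8 = 3.71 mm
Layer 950–840 hPa: Δp = 110 hPa = 11000 Pa, q̄ = 0.0037 kg/kg → 0.0037 × 11000 / 9.8 = 4.15 mm
Layer 840–250 hPa: Δp = 590 hPa = 59000 Pa, q̄ = 0.0011 kg/kg → 0.0011 × 59000 / 9.8 = 6.62 mm
PW = 3.71 + 4.15 + 6.62 = 14.48 ≈ 14.5 mm.

PW ≈ 14.5 mm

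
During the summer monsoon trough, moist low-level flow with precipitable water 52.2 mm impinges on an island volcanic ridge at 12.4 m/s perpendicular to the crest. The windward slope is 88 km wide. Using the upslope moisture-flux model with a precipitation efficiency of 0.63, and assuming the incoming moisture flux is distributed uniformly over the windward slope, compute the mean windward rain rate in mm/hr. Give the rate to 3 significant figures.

R ≈ 16.7 mm/hr

Incoming column moisture flux per unit ridge length: F = V × PW = 12.4 × 52.2 = 647.28 mm·m/s.
Spread over the 88 km slope with efficiency ε = 0.63: R = ε·F/W = 0.63 × 647.28 / 88000 m = 4.634e-03 mm/s.
R = 4.634e-03 × 3600 = 16.7 mm/hr.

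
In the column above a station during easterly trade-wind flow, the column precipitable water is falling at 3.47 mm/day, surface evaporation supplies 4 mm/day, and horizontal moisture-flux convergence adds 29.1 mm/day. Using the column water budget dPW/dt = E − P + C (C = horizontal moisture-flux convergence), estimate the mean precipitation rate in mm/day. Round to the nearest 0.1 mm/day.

P ≈ 36.6 mm/day

dPW/dt = -3.47 mm/day.
P = E + C − dPW/dt = 4 + (29.1) − (-3.47) = 36.6 mm/day.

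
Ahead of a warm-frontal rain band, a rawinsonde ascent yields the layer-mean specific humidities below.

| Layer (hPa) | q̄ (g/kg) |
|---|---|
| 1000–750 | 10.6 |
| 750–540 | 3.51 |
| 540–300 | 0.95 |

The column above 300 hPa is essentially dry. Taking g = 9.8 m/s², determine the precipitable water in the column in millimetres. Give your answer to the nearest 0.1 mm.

Precipitable water is the column-integrated vapour mass per unit area: PW = (1/g) Σ q̄ Δp, with q in kg/kg and Δp in Pa (1 kg/m² of water = 1 mm).
Layer 1000–750 hPa: Δp = 250 hPa = 25000 Pa, q̄ = 0.0106 kg/kg → 0.0106 × 25000 / 9.8 = 27.04 mm
Layer 750–540 hPa: Δp = 210 hPa = 21000 Pa, q̄ = 0.00351 kg/kg → 0.00351 × 21000 / 9.8 = 7.52 mm
Layer 540–300 hPa: Δp = 240 hPa = 24000 Pa, q̄ = 0.00095 kg/kg → 0.00095 × 24000 / 9.8 = 2.33 mm
PW = 27.04 + 7.52 + 2.33 = 36.89 ≈ 36.9 mm.

PW ≈ 36.9 mm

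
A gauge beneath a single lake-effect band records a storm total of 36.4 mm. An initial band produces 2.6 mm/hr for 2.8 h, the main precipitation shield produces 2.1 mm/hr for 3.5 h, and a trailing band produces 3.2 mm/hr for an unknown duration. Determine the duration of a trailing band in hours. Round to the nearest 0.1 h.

duration ≈ 6.8 h

Known phases: 2.6 × 2.8 + 2.1 × 3.5 = 7.28 + 7.35 = 14.63 mm.
Remaining depth = 36.4 − 14.63 = 21.77 mm.
Duration = 21.77 / 3.2 = 6.8 h.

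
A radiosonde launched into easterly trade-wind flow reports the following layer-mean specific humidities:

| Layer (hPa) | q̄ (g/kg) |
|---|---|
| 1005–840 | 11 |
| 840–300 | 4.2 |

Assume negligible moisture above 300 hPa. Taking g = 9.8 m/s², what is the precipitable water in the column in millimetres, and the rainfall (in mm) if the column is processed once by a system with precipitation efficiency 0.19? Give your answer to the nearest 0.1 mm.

PW ≈ 41.7 mm; rainfall ≈ 7.9 mm

Precipitable water is the column-integrated vapour mass per unit area: PW = (1/g) Σ q̄ Δp, with q in kg/kg and Δp in Pa (1 kg/m² of water = 1 mm).
Layer 1005–840 hPa: Δp = 165 hPa = 16500 Pa, q̄ = 0.011 kg/kg → 0.011 × 16500 / 9.8 = 18.52 mm
Layer 840–300 hPa: Δp = 540 hPa = 54000 Pa, q̄ = 0.0042 kg/kg → 0.0042 × 54000 / 9.8 = 23.14 mm
PW = 18.52 + 23.14 = 41.66 ≈ 41.7 mm.
Rainfall = ε × PW = 0.19 × 41.7 = 7.9 mm.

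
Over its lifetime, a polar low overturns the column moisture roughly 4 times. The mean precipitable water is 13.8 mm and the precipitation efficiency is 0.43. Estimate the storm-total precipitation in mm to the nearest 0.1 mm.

Each cycle deposits ε × PW = 0.43 × 13.8 = 5.934 mm.
Over 4 cycles: 4 × 5.934 = 23.7 mm.

precipitation ≈ 23.7 mm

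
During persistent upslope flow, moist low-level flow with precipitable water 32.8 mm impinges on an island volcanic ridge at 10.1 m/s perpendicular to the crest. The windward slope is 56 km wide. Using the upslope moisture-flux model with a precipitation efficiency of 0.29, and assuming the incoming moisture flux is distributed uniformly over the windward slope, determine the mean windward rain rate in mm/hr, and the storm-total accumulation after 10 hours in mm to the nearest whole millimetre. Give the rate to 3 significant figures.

Incoming column moisture flux per unit ridge length: F = V × PW = 10.1 × 32.8 = 331.28 mm·m/s.
Spread over the 56 km slope with efficiency ε = 0.29: R = ε·F/W = 0.29 × 331.28 / 56000 m = 1.716e-03 mm/s.
R = 1.716e-03 × 3600 = 6.18 mm/hr.
Over 10 h: total = 6.18 × 10 = 61.8 ≈ 62 mm.

R ≈ 6.18 mm/hr; total ≈ 62 mm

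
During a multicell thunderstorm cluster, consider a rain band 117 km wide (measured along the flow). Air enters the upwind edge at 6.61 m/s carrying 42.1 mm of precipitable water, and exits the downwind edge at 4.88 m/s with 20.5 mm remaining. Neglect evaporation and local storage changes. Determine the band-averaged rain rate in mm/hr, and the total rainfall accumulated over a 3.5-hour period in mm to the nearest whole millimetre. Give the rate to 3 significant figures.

R ≈ 5.48 mm/hr; total ≈ 19 mm

Column moisture flux per unit crosswind length is F = V × PW.
Inflow: F_in = 6.61 × 42.1 = 278.281 mm·m/s
Outflow: F_out = 4.88 × 20.5 = 100.04 mm·m/s
Steady-state rate R = (F_in − F_out)/L = (278.281 − 100.04) / 117000 m = 1.523e-03 mm/s.
R = 1.523e-03 × 3600 = 5.48 mm/hr.
Over 3.5 h: total = 5.48 × 3.5 = 19.18 ≈ 19 mm.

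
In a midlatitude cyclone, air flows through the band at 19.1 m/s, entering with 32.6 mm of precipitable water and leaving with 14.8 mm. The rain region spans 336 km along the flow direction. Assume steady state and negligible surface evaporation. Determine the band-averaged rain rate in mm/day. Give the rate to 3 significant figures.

Column moisture flux per unit crosswind length is F = V × PW.
Inflow: F_in = 19.1 × 32.6 = 622.66 mm·m/s
Outflow: F_out = 19.1 × 14.8 = 282.68 mm·m/s
Steady-state rate R = (F_in − F_out)/L = (622.66 − 282.68) / 336000 m = 1.012e-03 mm/s.
R = 1.012e-03 × 3600 × 24 = 87.4 mm/day.

R ≈ 87.4 mm/day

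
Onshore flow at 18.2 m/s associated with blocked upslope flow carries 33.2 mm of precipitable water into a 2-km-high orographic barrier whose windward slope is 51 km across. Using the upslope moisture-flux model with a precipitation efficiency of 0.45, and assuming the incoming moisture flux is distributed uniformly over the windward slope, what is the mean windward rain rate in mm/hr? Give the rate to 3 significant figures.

Incoming column moisture flux per unit ridge length: F = V × PW = 18.2 × 33.2 = 604.24 mm·m/s.
Spread over the 51 km slope with efficiency ε = 0.45: R = ε·F/W = 0.45 × 604.24 / 51000 m = 5.332e-03 mm/s.
R = 5.332e-03 × 3600 = 19.2 mm/hr.

R ≈ 19.2 mm/hr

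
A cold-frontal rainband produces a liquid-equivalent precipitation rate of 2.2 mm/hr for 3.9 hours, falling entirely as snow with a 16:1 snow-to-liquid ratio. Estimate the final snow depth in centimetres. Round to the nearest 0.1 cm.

Liquid-equivalent depth = 2.2 × 3.9 = 8.58 mm.
Snow depth = 8.58 mm × 16 = 137.28 mm = 13.7 cm.

snow depth ≈ 13.7 cm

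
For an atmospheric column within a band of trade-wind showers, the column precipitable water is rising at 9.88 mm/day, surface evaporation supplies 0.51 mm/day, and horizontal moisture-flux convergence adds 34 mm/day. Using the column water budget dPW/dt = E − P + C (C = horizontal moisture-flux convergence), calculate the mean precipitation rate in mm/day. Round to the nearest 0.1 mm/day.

dPW/dt = +9.88 mm/day.
P = E + C − dPW/dt = 0.51 + (34) − (+9.88) = 24.6 mm/day.

P ≈ 24.6 mm/day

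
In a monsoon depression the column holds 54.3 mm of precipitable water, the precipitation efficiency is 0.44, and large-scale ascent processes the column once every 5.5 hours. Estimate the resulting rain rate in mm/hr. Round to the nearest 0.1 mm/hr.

R ≈ 4.3 mm/hr

Each overturning extracts ε × PW = 0.44 × 54.3 = 23.892 mm.
Rate = ε·PW / τ = 23.892 / 5.5 h = 4.3 mm/hr.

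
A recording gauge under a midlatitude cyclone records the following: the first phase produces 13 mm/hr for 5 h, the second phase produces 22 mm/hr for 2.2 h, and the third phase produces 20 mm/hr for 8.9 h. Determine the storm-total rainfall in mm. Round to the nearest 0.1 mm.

Total = Σ Rᵢ Δtᵢ = 13 × 5 + 22 × 2.2 + 20 × 8.9
      = 65 + 48.4 + 178 = 291.4 mm.

total ≈ 291.4 mm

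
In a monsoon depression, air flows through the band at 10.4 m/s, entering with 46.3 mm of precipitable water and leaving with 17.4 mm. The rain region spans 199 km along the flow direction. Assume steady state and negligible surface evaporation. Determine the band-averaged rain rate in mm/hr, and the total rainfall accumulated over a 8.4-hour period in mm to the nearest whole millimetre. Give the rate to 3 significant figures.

Column moisture flux per unit crosswind length is F = V × PW.
Inflow: F_in = 10.4 × 46.3 = 481.52 mm·m/s
Outflow: F_out = 10.4 × 17.4 = 180.96 mm·m/s
Steady-state rate R = (F_in − F_out)/L = (481.52 − 180.96) / 199000 m = 1.510e-03 mm/s.
R = 1.510e-03 × 3600 = 5.44 mm/hr.
Over 8.4 h: total = 5.44 × 8.4 = 45.696 ≈ 46 mm.

R ≈ 5.44 mm/hr; total ≈ 46 mm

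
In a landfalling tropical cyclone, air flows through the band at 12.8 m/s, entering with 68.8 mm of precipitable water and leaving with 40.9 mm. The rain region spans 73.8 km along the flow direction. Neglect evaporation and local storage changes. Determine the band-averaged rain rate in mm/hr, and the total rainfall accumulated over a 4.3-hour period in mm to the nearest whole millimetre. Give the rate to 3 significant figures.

R ≈ 17.4 mm/hr; total ≈ 75 mm

Column moisture flux per unit crosswind length is F = V × PW.
Inflow: F_in = 12.8 × 68.8 = 880.64 mm·m/s
Outflow: F_out = 12.8 × 40.9 = 523.52 mm·m/s
Steady-state rate R = (F_in − F_out)/L = (880.64 − 523.52) / 73800 m = 4.839e-03 mm/s.
R = 4.839e-03 × 3600 = 17.4 mm/hr.
Over 4.3 h: total = 17.4 × 4.3 = 74.82 ≈ 75 mm.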